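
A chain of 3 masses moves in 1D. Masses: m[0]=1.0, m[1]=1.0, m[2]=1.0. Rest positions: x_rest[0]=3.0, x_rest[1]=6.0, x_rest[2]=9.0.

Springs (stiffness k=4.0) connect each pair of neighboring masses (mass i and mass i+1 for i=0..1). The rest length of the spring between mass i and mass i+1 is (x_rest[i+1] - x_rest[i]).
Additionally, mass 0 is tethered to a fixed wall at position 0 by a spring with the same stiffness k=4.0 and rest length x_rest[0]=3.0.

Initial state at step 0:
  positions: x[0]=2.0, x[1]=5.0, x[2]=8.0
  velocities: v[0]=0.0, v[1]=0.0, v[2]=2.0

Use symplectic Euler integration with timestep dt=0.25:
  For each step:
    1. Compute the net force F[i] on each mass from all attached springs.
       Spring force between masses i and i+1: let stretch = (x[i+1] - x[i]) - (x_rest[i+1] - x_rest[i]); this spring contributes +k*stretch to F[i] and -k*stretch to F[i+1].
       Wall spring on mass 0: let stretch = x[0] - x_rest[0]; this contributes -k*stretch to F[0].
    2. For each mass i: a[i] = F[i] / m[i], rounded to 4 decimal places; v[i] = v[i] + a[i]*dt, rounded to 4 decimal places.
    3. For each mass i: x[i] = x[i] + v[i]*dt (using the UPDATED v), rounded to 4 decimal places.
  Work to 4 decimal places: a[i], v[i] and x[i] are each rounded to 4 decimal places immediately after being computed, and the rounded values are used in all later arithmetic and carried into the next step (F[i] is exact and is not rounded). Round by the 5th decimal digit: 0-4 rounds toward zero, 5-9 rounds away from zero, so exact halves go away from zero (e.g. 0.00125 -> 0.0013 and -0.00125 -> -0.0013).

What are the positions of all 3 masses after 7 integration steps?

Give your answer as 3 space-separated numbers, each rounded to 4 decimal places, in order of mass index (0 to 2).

Step 0: x=[2.0000 5.0000 8.0000] v=[0.0000 0.0000 2.0000]
Step 1: x=[2.2500 5.0000 8.5000] v=[1.0000 0.0000 2.0000]
Step 2: x=[2.6250 5.1875 8.8750] v=[1.5000 0.7500 1.5000]
Step 3: x=[2.9844 5.6563 9.0781] v=[1.4375 1.8750 0.8125]
Step 4: x=[3.2657 6.3125 9.1758] v=[1.1250 2.6249 0.3907]
Step 5: x=[3.4922 6.9229 9.3077] v=[0.9061 2.4414 0.5274]
Step 6: x=[3.7034 7.2718 9.5934] v=[0.8446 1.3955 1.1426]
Step 7: x=[3.8808 7.3090 10.0487] v=[0.7096 0.1487 1.8210]

Answer: 3.8808 7.3090 10.0487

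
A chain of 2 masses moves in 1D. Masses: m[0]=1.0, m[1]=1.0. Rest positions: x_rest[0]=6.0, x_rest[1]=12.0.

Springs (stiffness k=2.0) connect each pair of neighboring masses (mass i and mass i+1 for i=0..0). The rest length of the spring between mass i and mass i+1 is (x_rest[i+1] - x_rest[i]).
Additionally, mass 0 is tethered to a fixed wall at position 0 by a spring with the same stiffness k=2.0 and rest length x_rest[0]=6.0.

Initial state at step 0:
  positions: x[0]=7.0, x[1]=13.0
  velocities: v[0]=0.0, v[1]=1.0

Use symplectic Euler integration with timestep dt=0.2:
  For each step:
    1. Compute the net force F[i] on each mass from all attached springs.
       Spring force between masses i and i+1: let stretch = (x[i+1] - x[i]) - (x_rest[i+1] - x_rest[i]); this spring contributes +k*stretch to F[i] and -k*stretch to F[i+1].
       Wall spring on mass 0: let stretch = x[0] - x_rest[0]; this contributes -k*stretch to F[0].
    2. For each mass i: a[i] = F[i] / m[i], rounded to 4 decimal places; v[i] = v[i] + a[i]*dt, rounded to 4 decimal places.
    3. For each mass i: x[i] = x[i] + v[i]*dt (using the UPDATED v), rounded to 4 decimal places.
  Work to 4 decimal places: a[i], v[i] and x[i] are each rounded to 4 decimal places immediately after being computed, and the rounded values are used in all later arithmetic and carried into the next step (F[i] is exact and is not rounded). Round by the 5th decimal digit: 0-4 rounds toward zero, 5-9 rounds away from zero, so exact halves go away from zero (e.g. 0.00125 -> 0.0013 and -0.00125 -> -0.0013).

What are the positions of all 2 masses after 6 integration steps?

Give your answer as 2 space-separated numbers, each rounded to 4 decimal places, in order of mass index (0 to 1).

Step 0: x=[7.0000 13.0000] v=[0.0000 1.0000]
Step 1: x=[6.9200 13.2000] v=[-0.4000 1.0000]
Step 2: x=[6.7888 13.3776] v=[-0.6560 0.8880]
Step 3: x=[6.6416 13.5081] v=[-0.7360 0.6525]
Step 4: x=[6.5124 13.5693] v=[-0.6460 0.3059]
Step 5: x=[6.4268 13.5459] v=[-0.4282 -0.1169]
Step 6: x=[6.3965 13.4330] v=[-0.1513 -0.5645]

Answer: 6.3965 13.4330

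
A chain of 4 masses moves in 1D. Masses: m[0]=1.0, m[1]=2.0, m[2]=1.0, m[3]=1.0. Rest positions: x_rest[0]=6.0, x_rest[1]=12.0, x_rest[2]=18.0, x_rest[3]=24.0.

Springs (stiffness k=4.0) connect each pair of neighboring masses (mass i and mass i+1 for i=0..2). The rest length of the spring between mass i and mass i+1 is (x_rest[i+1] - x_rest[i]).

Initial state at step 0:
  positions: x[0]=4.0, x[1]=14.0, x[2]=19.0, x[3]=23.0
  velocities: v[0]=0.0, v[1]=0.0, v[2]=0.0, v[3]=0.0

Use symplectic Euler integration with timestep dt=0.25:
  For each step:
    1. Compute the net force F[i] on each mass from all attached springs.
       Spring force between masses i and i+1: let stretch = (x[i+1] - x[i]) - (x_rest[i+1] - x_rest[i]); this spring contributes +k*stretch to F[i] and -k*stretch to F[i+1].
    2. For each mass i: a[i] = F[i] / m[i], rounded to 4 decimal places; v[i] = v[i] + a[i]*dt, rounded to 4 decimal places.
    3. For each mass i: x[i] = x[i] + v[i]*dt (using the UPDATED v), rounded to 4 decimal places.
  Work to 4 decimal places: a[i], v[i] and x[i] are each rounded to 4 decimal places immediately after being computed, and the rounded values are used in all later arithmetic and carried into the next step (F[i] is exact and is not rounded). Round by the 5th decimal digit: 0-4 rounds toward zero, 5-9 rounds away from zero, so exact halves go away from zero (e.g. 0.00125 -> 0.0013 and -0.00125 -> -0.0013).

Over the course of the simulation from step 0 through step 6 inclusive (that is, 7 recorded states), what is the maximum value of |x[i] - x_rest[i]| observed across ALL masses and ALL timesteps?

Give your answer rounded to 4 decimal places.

Answer: 2.9884

Derivation:
Step 0: x=[4.0000 14.0000 19.0000 23.0000] v=[0.0000 0.0000 0.0000 0.0000]
Step 1: x=[5.0000 13.3750 18.7500 23.5000] v=[4.0000 -2.5000 -1.0000 2.0000]
Step 2: x=[6.5938 12.3750 18.3438 24.3125] v=[6.3750 -4.0000 -1.6250 3.2500]
Step 3: x=[8.1329 11.3985 17.9375 25.1328] v=[6.1562 -3.9062 -1.6251 3.2813]
Step 4: x=[8.9884 10.8311 17.6953 25.6543] v=[3.4218 -2.2695 -0.9688 2.0860]
Step 5: x=[8.8045 10.8914 17.7268 25.6861] v=[-0.7355 0.2413 0.1260 0.1270]
Step 6: x=[7.6424 11.5453 18.0393 25.2280] v=[-4.6486 2.6156 1.2499 -1.8323]
Max displacement = 2.9884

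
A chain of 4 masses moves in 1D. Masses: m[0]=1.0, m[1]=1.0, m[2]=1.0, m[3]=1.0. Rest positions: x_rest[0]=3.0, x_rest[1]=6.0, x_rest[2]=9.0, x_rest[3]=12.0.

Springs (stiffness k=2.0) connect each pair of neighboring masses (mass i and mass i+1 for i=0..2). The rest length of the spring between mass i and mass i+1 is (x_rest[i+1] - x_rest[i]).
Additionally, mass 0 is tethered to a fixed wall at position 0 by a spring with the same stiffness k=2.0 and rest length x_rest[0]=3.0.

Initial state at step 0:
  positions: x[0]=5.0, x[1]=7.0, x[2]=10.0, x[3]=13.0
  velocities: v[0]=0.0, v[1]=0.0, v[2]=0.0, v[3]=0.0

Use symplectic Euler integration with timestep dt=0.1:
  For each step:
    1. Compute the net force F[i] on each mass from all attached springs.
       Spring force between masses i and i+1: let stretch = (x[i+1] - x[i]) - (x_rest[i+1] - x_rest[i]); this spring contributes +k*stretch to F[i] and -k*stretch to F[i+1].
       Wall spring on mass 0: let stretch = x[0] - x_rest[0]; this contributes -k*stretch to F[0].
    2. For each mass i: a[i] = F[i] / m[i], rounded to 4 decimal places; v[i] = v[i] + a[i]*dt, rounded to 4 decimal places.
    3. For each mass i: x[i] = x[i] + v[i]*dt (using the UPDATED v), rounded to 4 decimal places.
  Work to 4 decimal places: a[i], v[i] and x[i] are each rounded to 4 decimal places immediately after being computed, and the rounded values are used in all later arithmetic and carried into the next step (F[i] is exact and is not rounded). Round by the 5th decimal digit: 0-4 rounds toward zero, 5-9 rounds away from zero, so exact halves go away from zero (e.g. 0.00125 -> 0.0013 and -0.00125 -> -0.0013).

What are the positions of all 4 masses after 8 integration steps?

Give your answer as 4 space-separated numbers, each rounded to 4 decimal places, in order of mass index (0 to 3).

Answer: 3.3621 7.3618 10.0607 13.0032

Derivation:
Step 0: x=[5.0000 7.0000 10.0000 13.0000] v=[0.0000 0.0000 0.0000 0.0000]
Step 1: x=[4.9400 7.0200 10.0000 13.0000] v=[-0.6000 0.2000 0.0000 0.0000]
Step 2: x=[4.8228 7.0580 10.0004 13.0000] v=[-1.1720 0.3800 0.0040 0.0000]
Step 3: x=[4.6539 7.1101 10.0019 13.0000] v=[-1.6895 0.5214 0.0154 0.0001]
Step 4: x=[4.4410 7.1710 10.0056 13.0001] v=[-2.1290 0.6085 0.0367 0.0005]
Step 5: x=[4.1939 7.2339 10.0125 13.0003] v=[-2.4712 0.6294 0.0687 0.0016]
Step 6: x=[3.9237 7.2916 10.0236 13.0007] v=[-2.7020 0.5771 0.1105 0.0040]
Step 7: x=[3.6424 7.3366 10.0396 13.0016] v=[-2.8132 0.4499 0.1595 0.0086]
Step 8: x=[3.3621 7.3618 10.0607 13.0032] v=[-2.8028 0.2517 0.2113 0.0162]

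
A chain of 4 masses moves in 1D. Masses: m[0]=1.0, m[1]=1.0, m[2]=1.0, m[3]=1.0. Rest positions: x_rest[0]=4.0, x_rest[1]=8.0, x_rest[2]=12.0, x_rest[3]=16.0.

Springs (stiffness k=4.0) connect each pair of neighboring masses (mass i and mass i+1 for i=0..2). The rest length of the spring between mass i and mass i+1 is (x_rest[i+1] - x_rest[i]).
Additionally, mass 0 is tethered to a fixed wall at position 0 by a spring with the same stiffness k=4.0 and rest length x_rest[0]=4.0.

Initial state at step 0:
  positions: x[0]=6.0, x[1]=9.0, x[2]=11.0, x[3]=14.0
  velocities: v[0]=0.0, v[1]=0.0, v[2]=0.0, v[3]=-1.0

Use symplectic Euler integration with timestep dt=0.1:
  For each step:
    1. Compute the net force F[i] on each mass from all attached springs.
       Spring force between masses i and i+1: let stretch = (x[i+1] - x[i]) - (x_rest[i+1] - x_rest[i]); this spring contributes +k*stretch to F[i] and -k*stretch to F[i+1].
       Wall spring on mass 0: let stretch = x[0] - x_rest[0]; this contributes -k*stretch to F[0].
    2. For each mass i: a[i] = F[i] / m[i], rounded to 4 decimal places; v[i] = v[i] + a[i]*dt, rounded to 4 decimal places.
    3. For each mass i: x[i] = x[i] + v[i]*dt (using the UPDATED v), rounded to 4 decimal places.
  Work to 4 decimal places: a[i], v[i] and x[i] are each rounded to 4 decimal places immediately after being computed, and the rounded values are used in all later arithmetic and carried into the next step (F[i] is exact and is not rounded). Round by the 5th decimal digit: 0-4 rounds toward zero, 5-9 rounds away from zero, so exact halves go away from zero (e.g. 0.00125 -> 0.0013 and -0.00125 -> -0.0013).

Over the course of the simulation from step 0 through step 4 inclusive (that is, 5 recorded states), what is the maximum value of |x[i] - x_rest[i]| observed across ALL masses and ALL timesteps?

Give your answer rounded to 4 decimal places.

Answer: 2.0760

Derivation:
Step 0: x=[6.0000 9.0000 11.0000 14.0000] v=[0.0000 0.0000 0.0000 -1.0000]
Step 1: x=[5.8800 8.9600 11.0400 13.9400] v=[-1.2000 -0.4000 0.4000 -0.6000]
Step 2: x=[5.6480 8.8800 11.1128 13.9240] v=[-2.3200 -0.8000 0.7280 -0.1600]
Step 3: x=[5.3194 8.7600 11.2087 13.9556] v=[-3.2864 -1.1997 0.9594 0.3155]
Step 4: x=[4.9156 8.6004 11.3166 14.0373] v=[-4.0379 -1.5965 1.0787 0.8167]
Max displacement = 2.0760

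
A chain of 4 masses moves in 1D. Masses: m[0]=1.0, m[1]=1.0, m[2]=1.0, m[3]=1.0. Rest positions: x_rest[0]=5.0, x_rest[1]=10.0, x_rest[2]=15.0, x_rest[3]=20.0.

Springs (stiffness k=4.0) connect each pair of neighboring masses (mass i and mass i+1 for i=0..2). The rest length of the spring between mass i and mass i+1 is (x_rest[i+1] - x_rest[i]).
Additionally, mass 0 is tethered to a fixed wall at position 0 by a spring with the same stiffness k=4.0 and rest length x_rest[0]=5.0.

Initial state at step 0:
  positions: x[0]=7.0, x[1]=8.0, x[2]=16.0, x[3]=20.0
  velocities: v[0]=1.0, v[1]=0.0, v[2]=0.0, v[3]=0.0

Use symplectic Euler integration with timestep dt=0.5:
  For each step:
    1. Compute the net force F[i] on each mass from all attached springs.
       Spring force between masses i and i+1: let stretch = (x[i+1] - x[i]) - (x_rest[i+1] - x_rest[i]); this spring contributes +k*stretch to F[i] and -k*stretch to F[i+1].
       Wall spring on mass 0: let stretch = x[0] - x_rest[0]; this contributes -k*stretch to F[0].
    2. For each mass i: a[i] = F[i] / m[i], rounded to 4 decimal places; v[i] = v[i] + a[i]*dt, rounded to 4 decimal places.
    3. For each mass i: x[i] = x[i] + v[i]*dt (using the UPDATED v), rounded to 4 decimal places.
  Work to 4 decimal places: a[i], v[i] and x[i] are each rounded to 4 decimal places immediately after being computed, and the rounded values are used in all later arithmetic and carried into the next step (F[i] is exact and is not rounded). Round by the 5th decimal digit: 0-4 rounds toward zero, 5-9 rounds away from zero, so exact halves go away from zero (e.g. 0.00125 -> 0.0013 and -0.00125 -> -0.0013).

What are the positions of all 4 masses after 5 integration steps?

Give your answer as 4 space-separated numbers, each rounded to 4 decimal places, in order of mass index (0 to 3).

Step 0: x=[7.0000 8.0000 16.0000 20.0000] v=[1.0000 0.0000 0.0000 0.0000]
Step 1: x=[1.5000 15.0000 12.0000 21.0000] v=[-11.0000 14.0000 -8.0000 2.0000]
Step 2: x=[8.0000 5.5000 20.0000 18.0000] v=[13.0000 -19.0000 16.0000 -6.0000]
Step 3: x=[4.0000 13.0000 11.5000 22.0000] v=[-8.0000 15.0000 -17.0000 8.0000]
Step 4: x=[5.0000 10.0000 15.0000 20.5000] v=[2.0000 -6.0000 7.0000 -3.0000]
Step 5: x=[6.0000 7.0000 19.0000 18.5000] v=[2.0000 -6.0000 8.0000 -4.0000]

Answer: 6.0000 7.0000 19.0000 18.5000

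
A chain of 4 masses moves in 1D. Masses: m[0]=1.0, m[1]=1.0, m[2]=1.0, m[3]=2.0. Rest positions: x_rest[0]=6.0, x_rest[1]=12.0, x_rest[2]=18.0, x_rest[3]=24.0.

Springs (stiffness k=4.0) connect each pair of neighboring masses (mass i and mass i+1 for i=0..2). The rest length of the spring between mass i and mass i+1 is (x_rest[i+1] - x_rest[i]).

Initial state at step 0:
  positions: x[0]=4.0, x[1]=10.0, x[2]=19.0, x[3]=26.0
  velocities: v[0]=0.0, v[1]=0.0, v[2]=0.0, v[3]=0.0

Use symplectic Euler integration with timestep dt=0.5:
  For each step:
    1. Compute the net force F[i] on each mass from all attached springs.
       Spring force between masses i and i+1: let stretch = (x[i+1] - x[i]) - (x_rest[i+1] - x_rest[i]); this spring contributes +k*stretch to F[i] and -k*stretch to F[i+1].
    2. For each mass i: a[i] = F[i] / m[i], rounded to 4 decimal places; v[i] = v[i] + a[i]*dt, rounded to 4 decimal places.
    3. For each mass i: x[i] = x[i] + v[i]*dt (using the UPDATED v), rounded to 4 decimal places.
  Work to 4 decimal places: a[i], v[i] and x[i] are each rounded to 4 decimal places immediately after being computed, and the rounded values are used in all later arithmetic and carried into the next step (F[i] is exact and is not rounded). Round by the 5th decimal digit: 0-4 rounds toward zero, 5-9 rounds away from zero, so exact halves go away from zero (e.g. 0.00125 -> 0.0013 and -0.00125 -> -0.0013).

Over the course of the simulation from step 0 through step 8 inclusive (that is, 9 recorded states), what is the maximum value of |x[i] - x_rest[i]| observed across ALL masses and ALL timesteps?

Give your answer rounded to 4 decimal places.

Step 0: x=[4.0000 10.0000 19.0000 26.0000] v=[0.0000 0.0000 0.0000 0.0000]
Step 1: x=[4.0000 13.0000 17.0000 25.5000] v=[0.0000 6.0000 -4.0000 -1.0000]
Step 2: x=[7.0000 11.0000 19.5000 23.7500] v=[6.0000 -4.0000 5.0000 -3.5000]
Step 3: x=[8.0000 13.5000 17.7500 22.8750] v=[2.0000 5.0000 -3.5000 -1.7500]
Step 4: x=[8.5000 14.7500 16.8750 22.4375] v=[1.0000 2.5000 -1.7500 -0.8750]
Step 5: x=[9.2500 11.8750 19.4375 22.2188] v=[1.5000 -5.7500 5.1250 -0.4375]
Step 6: x=[6.6250 13.9375 17.2188 23.6094] v=[-5.2500 4.1250 -4.4374 2.7812]
Step 7: x=[5.3125 11.9688 18.1094 24.8047] v=[-2.6250 -3.9374 1.7812 2.3906]
Step 8: x=[4.6563 9.4844 19.5547 25.6524] v=[-1.3124 -4.9688 2.8906 1.6953]
Max displacement = 3.2500

Answer: 3.2500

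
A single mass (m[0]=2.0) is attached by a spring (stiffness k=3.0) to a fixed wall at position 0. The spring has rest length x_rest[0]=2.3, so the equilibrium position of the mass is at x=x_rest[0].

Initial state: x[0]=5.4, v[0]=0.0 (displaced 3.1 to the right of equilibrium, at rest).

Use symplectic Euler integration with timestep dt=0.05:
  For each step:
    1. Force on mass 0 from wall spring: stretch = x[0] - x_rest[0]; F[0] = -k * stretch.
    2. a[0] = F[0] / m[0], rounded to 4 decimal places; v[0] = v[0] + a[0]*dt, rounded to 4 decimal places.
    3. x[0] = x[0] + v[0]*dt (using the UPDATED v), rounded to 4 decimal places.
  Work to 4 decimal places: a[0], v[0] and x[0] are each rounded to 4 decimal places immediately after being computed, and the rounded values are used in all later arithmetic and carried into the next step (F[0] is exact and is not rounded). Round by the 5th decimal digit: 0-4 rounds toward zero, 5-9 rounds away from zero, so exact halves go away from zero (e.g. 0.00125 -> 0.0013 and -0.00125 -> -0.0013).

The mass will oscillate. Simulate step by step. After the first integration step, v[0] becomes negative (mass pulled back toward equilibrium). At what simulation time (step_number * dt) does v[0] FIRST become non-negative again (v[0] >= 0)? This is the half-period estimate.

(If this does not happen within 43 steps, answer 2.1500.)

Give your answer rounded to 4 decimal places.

Step 0: x=[5.4000] v=[0.0000]
Step 1: x=[5.3884] v=[-0.2325]
Step 2: x=[5.3652] v=[-0.4641]
Step 3: x=[5.3305] v=[-0.6940]
Step 4: x=[5.2844] v=[-0.9213]
Step 5: x=[5.2271] v=[-1.1451]
Step 6: x=[5.1589] v=[-1.3646]
Step 7: x=[5.0800] v=[-1.5790]
Step 8: x=[4.9906] v=[-1.7875]
Step 9: x=[4.8911] v=[-1.9893]
Step 10: x=[4.7819] v=[-2.1836]
Step 11: x=[4.6634] v=[-2.3697]
Step 12: x=[4.5361] v=[-2.5470]
Step 13: x=[4.4004] v=[-2.7147]
Step 14: x=[4.2568] v=[-2.8722]
Step 15: x=[4.1059] v=[-3.0190]
Step 16: x=[3.9482] v=[-3.1544]
Step 17: x=[3.7843] v=[-3.2780]
Step 18: x=[3.6148] v=[-3.3893]
Step 19: x=[3.4404] v=[-3.4879]
Step 20: x=[3.2617] v=[-3.5734]
Step 21: x=[3.0794] v=[-3.6455]
Step 22: x=[2.8942] v=[-3.7040]
Step 23: x=[2.7068] v=[-3.7486]
Step 24: x=[2.5178] v=[-3.7791]
Step 25: x=[2.3280] v=[-3.7954]
Step 26: x=[2.1381] v=[-3.7975]
Step 27: x=[1.9488] v=[-3.7854]
Step 28: x=[1.7608] v=[-3.7591]
Step 29: x=[1.5749] v=[-3.7187]
Step 30: x=[1.3917] v=[-3.6643]
Step 31: x=[1.2119] v=[-3.5962]
Step 32: x=[1.0362] v=[-3.5146]
Step 33: x=[0.8652] v=[-3.4198]
Step 34: x=[0.6996] v=[-3.3122]
Step 35: x=[0.5400] v=[-3.1922]
Step 36: x=[0.3870] v=[-3.0602]
Step 37: x=[0.2412] v=[-2.9167]
Step 38: x=[0.1031] v=[-2.7623]
Step 39: x=[-0.0268] v=[-2.5975]
Step 40: x=[-0.1480] v=[-2.4230]
Step 41: x=[-0.2600] v=[-2.2394]
Step 42: x=[-0.3624] v=[-2.0474]
Step 43: x=[-0.4548] v=[-1.8477]
v[0] did not become non-negative within 43 steps; using fallback time=2.1500

Answer: 2.1500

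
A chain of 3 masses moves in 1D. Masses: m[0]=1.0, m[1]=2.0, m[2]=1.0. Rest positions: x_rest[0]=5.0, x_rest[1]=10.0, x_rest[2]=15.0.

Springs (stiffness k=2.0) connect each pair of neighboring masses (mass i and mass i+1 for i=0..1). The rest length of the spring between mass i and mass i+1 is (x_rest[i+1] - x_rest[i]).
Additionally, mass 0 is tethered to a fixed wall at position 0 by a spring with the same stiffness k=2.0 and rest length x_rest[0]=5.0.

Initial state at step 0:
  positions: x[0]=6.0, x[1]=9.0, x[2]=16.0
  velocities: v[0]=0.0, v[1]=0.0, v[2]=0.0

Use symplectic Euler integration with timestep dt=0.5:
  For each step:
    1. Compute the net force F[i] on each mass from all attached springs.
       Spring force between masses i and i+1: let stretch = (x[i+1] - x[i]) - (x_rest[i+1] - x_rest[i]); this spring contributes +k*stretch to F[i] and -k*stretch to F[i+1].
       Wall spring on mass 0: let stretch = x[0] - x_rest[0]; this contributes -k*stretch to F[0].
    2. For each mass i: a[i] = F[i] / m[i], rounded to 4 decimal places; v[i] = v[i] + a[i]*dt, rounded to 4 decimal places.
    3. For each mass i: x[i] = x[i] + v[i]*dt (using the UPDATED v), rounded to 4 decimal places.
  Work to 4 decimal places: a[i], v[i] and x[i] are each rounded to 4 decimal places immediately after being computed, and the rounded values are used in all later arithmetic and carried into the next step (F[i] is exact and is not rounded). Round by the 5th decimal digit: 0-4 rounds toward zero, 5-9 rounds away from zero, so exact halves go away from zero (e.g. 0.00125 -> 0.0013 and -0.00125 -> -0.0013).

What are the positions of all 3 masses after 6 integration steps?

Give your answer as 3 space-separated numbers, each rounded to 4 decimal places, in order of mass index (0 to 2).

Answer: 5.0351 9.6133 15.6914

Derivation:
Step 0: x=[6.0000 9.0000 16.0000] v=[0.0000 0.0000 0.0000]
Step 1: x=[4.5000 10.0000 15.0000] v=[-3.0000 2.0000 -2.0000]
Step 2: x=[3.5000 10.8750 14.0000] v=[-2.0000 1.7500 -2.0000]
Step 3: x=[4.4375 10.6875 13.9375] v=[1.8750 -0.3750 -0.1250]
Step 4: x=[6.2813 9.7500 14.7500] v=[3.6875 -1.8750 1.6250]
Step 5: x=[6.7188 9.1953 15.5625] v=[0.8749 -1.1094 1.6250]
Step 6: x=[5.0351 9.6133 15.6914] v=[-3.3674 0.8360 0.2578]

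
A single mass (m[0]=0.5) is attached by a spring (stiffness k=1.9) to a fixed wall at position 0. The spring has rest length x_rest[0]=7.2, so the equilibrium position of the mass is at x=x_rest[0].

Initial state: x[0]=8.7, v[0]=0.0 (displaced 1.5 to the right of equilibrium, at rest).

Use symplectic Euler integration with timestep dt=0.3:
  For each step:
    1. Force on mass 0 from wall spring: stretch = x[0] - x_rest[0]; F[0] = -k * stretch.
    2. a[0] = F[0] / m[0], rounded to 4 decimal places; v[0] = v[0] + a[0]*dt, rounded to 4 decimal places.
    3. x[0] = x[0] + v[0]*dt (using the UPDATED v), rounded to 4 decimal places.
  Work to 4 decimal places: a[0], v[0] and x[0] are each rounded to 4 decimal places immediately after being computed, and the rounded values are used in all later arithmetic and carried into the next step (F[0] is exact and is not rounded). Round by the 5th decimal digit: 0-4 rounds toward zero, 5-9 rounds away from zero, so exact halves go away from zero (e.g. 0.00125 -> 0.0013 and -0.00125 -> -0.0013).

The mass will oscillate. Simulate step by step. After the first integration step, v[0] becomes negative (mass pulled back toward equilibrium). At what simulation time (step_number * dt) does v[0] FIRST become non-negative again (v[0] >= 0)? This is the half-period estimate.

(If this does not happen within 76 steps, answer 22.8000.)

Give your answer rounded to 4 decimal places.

Step 0: x=[8.7000] v=[0.0000]
Step 1: x=[8.1870] v=[-1.7100]
Step 2: x=[7.3364] v=[-2.8352]
Step 3: x=[6.4392] v=[-2.9907]
Step 4: x=[5.8022] v=[-2.1234]
Step 5: x=[5.6432] v=[-0.5299]
Step 6: x=[6.0166] v=[1.2448]
First v>=0 after going negative at step 6, time=1.8000

Answer: 1.8000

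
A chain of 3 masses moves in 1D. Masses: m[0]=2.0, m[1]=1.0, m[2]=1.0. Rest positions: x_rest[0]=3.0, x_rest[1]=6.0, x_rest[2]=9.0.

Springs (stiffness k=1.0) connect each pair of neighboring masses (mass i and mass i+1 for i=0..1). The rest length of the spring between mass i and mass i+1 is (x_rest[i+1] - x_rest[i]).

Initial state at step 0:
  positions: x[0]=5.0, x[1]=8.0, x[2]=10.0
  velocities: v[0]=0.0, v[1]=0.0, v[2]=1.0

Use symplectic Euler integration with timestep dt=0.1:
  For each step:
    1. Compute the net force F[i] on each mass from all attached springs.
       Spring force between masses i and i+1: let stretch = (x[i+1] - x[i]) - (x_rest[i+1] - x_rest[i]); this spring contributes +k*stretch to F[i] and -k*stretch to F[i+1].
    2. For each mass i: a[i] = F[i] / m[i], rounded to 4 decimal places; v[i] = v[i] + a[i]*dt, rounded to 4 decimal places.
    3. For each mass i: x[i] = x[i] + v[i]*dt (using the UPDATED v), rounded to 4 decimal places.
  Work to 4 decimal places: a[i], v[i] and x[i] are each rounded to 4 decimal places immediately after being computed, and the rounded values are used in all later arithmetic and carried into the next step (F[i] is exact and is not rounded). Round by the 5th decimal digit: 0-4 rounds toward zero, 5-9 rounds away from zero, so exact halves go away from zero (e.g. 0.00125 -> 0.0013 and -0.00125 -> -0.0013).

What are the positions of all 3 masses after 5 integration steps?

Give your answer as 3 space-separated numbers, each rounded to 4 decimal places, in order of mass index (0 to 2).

Answer: 4.9984 7.8797 10.6235

Derivation:
Step 0: x=[5.0000 8.0000 10.0000] v=[0.0000 0.0000 1.0000]
Step 1: x=[5.0000 7.9900 10.1100] v=[0.0000 -0.1000 1.1000]
Step 2: x=[5.0000 7.9713 10.2288] v=[-0.0005 -0.1870 1.1880]
Step 3: x=[4.9998 7.9455 10.3550] v=[-0.0019 -0.2584 1.2623]
Step 4: x=[4.9993 7.9143 10.4871] v=[-0.0046 -0.3120 1.3214]
Step 5: x=[4.9984 7.8797 10.6235] v=[-0.0089 -0.3462 1.3641]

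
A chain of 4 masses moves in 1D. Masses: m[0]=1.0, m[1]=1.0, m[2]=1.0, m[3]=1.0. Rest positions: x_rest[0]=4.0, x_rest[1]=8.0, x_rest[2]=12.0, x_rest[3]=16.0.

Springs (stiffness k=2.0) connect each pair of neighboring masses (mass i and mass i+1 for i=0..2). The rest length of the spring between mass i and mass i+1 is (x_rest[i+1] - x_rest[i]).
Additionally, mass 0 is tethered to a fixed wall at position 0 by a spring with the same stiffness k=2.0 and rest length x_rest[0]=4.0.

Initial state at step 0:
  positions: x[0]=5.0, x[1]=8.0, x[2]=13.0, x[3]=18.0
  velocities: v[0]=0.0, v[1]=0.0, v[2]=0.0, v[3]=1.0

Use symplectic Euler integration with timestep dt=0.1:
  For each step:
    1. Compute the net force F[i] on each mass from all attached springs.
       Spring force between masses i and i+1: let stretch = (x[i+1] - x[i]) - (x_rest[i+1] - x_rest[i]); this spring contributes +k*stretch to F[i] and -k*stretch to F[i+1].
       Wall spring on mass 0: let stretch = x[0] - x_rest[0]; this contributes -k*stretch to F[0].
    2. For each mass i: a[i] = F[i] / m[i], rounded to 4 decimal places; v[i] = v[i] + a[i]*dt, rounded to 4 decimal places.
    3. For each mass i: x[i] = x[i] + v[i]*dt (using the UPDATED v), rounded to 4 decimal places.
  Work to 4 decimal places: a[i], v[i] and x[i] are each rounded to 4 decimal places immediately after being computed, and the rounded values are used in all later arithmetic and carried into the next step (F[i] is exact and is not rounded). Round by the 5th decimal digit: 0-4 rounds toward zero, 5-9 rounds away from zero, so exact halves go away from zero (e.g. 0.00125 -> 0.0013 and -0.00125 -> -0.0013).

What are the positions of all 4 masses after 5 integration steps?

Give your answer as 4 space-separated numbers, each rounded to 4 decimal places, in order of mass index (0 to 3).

Step 0: x=[5.0000 8.0000 13.0000 18.0000] v=[0.0000 0.0000 0.0000 1.0000]
Step 1: x=[4.9600 8.0400 13.0000 18.0800] v=[-0.4000 0.4000 0.0000 0.8000]
Step 2: x=[4.8824 8.1176 13.0024 18.1384] v=[-0.7760 0.7760 0.0240 0.5840]
Step 3: x=[4.7719 8.2282 13.0098 18.1741] v=[-1.1054 1.1059 0.0742 0.3568]
Step 4: x=[4.6351 8.3653 13.0249 18.1865] v=[-1.3685 1.3710 0.1507 0.1239]
Step 5: x=[4.4802 8.5210 13.0500 18.1757] v=[-1.5495 1.5569 0.2511 -0.1084]

Answer: 4.4802 8.5210 13.0500 18.1757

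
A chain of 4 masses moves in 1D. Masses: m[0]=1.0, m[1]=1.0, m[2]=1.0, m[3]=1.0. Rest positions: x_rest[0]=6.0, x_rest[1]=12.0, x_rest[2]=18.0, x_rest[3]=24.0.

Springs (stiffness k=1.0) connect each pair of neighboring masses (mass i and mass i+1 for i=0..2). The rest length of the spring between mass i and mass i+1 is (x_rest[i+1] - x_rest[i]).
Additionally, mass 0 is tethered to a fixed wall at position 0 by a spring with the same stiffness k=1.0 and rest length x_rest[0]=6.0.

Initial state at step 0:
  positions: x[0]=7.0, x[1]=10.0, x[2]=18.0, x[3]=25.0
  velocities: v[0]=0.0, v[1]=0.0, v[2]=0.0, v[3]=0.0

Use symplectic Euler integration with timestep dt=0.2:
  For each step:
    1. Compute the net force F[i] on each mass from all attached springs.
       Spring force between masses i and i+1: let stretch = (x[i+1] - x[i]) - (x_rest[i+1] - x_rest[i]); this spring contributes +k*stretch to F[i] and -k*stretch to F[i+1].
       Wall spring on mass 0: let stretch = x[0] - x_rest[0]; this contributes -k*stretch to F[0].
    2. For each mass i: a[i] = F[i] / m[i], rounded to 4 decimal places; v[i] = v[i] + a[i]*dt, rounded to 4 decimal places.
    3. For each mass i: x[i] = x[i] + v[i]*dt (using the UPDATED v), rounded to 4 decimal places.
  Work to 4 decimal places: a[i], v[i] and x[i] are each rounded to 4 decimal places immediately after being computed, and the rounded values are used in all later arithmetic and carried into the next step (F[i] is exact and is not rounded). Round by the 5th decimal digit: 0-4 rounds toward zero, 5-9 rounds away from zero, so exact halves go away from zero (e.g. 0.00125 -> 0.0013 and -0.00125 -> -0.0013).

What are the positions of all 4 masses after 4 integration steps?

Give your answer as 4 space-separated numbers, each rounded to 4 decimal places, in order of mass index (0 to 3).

Step 0: x=[7.0000 10.0000 18.0000 25.0000] v=[0.0000 0.0000 0.0000 0.0000]
Step 1: x=[6.8400 10.2000 17.9600 24.9600] v=[-0.8000 1.0000 -0.2000 -0.2000]
Step 2: x=[6.5408 10.5760 17.8896 24.8800] v=[-1.4960 1.8800 -0.3520 -0.4000]
Step 3: x=[6.1414 11.0831 17.8063 24.7604] v=[-1.9971 2.5357 -0.4166 -0.5981]
Step 4: x=[5.6940 11.6615 17.7322 24.6026] v=[-2.2370 2.8920 -0.3704 -0.7889]

Answer: 5.6940 11.6615 17.7322 24.6026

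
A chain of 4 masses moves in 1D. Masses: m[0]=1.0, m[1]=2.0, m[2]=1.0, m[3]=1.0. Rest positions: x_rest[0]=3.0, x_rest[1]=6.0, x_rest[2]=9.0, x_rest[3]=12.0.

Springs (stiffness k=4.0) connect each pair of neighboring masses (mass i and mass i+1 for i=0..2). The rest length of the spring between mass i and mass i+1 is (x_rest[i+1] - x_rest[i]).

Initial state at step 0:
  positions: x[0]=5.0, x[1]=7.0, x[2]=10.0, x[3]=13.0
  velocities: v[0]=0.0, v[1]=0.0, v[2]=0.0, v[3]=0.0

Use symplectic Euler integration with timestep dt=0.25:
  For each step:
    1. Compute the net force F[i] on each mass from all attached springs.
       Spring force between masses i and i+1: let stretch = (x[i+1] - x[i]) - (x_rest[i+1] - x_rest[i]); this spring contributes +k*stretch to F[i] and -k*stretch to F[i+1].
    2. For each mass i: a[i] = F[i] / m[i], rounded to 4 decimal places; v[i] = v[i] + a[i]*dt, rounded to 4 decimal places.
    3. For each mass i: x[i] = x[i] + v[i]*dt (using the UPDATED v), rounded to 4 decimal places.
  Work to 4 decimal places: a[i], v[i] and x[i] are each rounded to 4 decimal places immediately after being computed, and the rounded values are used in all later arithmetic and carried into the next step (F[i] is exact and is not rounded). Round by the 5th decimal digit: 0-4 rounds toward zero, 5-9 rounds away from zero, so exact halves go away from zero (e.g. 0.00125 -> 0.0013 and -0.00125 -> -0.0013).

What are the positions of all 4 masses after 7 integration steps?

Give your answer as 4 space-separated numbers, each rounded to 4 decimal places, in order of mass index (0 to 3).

Step 0: x=[5.0000 7.0000 10.0000 13.0000] v=[0.0000 0.0000 0.0000 0.0000]
Step 1: x=[4.7500 7.1250 10.0000 13.0000] v=[-1.0000 0.5000 0.0000 0.0000]
Step 2: x=[4.3438 7.3125 10.0313 13.0000] v=[-1.6250 0.7500 0.1250 0.0000]
Step 3: x=[3.9297 7.4688 10.1250 13.0078] v=[-1.6563 0.6251 0.3749 0.0313]
Step 4: x=[3.6504 7.5147 10.2754 13.0449] v=[-1.1172 0.1837 0.6015 0.1485]
Step 5: x=[3.5872 7.4227 10.4280 13.1397] v=[-0.2529 -0.3681 0.6103 0.3790]
Step 6: x=[3.7329 7.2269 10.5072 13.3065] v=[0.5826 -0.7832 0.3167 0.6673]
Step 7: x=[4.0021 7.0044 10.4661 13.5235] v=[1.0766 -0.8901 -0.1643 0.8680]

Answer: 4.0021 7.0044 10.4661 13.5235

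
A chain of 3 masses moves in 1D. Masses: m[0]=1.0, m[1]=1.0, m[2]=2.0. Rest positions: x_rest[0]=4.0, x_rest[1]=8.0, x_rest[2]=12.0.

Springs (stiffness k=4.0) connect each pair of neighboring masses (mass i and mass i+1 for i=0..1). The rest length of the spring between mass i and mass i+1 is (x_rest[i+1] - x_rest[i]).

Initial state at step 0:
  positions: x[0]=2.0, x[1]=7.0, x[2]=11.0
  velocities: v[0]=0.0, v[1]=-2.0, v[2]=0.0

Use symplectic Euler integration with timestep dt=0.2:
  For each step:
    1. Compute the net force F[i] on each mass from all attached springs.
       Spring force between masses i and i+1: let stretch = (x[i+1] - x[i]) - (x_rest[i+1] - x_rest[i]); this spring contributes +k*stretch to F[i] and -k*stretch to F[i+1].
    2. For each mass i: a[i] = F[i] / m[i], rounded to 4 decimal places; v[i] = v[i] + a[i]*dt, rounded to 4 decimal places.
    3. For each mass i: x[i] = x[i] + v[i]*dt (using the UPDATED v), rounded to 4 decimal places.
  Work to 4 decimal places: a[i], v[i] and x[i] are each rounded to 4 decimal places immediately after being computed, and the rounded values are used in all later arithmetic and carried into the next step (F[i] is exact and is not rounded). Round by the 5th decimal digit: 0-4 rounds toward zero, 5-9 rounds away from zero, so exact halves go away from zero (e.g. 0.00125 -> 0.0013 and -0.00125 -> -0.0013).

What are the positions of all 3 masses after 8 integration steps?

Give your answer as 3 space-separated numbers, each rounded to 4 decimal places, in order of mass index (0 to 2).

Answer: 2.0007 6.7819 9.5088

Derivation:
Step 0: x=[2.0000 7.0000 11.0000] v=[0.0000 -2.0000 0.0000]
Step 1: x=[2.1600 6.4400 11.0000] v=[0.8000 -2.8000 0.0000]
Step 2: x=[2.3648 5.9248 10.9552] v=[1.0240 -2.5760 -0.2240]
Step 3: x=[2.4992 5.6449 10.8280] v=[0.6720 -1.3997 -0.6362]
Step 4: x=[2.4969 5.6909 10.6061] v=[-0.0114 0.2302 -1.1094]
Step 5: x=[2.3657 6.0123 10.3110] v=[-0.6562 1.6072 -1.4755]
Step 6: x=[2.1779 6.4381 9.9920] v=[-0.9389 2.1289 -1.5950]
Step 7: x=[2.0318 6.7509 9.7087] v=[-0.7307 1.5639 -1.4166]
Step 8: x=[2.0007 6.7819 9.5088] v=[-0.1554 0.1549 -0.9997]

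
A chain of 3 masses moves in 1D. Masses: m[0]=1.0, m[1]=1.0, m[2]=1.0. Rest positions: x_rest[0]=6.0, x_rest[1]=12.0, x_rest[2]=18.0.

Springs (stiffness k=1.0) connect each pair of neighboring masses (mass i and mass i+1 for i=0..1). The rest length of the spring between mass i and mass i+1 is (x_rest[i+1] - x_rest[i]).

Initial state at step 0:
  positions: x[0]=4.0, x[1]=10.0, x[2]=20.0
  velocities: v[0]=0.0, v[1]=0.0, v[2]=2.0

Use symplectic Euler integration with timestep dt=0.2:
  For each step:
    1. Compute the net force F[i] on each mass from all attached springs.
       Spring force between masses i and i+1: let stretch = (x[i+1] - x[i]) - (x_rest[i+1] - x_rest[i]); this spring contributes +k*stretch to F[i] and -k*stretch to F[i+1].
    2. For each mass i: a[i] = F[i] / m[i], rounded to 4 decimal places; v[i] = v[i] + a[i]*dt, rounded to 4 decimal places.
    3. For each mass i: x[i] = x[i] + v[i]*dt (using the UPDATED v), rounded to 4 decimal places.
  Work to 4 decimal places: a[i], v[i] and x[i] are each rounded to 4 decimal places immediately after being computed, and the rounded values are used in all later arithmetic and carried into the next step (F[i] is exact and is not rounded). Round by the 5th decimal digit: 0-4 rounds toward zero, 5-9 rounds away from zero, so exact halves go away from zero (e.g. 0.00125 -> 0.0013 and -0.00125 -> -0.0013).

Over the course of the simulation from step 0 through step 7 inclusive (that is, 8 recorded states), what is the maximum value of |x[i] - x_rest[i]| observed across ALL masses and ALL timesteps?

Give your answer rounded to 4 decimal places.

Answer: 2.3168

Derivation:
Step 0: x=[4.0000 10.0000 20.0000] v=[0.0000 0.0000 2.0000]
Step 1: x=[4.0000 10.1600 20.2400] v=[0.0000 0.8000 1.2000]
Step 2: x=[4.0064 10.4768 20.3168] v=[0.0320 1.5840 0.3840]
Step 3: x=[4.0316 10.9284 20.2400] v=[0.1261 2.2579 -0.3840]
Step 4: x=[4.0927 11.4766 20.0307] v=[0.3055 2.7409 -1.0463]
Step 5: x=[4.2092 12.0716 19.7193] v=[0.5823 2.9749 -1.5571]
Step 6: x=[4.4002 12.6580 19.3420] v=[0.9548 2.9320 -1.8866]
Step 7: x=[4.6815 13.1814 18.9373] v=[1.4064 2.6172 -2.0234]
Max displacement = 2.3168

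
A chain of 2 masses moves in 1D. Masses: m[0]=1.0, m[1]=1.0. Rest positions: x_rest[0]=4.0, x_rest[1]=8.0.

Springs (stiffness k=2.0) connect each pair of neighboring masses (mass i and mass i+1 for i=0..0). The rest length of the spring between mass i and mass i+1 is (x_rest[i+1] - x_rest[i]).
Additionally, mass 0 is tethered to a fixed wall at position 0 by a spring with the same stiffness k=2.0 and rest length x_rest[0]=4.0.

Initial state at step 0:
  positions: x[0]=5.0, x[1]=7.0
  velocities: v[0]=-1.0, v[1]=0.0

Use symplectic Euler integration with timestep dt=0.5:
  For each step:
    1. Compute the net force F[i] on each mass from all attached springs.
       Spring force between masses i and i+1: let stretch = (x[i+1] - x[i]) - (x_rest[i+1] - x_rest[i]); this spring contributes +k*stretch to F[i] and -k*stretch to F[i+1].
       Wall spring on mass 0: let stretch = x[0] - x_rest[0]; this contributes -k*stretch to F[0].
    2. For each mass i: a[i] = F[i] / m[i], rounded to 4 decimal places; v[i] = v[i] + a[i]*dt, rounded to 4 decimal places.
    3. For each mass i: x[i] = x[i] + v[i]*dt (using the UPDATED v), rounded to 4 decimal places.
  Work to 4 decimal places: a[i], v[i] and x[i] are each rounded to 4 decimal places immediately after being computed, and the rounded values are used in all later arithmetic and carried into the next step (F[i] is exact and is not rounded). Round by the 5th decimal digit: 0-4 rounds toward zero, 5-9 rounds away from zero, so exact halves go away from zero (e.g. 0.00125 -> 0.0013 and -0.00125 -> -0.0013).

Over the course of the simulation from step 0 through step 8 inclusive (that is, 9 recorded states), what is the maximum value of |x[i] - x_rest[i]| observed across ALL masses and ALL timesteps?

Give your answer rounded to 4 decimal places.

Answer: 2.0000

Derivation:
Step 0: x=[5.0000 7.0000] v=[-1.0000 0.0000]
Step 1: x=[3.0000 8.0000] v=[-4.0000 2.0000]
Step 2: x=[2.0000 8.5000] v=[-2.0000 1.0000]
Step 3: x=[3.2500 7.7500] v=[2.5000 -1.5000]
Step 4: x=[5.1250 6.7500] v=[3.7500 -2.0000]
Step 5: x=[5.2500 6.9375] v=[0.2500 0.3750]
Step 6: x=[3.5938 8.2813] v=[-3.3125 2.6875]
Step 7: x=[2.4844 9.2813] v=[-2.2188 2.0000]
Step 8: x=[3.5313 8.8829] v=[2.0937 -0.7969]
Max displacement = 2.0000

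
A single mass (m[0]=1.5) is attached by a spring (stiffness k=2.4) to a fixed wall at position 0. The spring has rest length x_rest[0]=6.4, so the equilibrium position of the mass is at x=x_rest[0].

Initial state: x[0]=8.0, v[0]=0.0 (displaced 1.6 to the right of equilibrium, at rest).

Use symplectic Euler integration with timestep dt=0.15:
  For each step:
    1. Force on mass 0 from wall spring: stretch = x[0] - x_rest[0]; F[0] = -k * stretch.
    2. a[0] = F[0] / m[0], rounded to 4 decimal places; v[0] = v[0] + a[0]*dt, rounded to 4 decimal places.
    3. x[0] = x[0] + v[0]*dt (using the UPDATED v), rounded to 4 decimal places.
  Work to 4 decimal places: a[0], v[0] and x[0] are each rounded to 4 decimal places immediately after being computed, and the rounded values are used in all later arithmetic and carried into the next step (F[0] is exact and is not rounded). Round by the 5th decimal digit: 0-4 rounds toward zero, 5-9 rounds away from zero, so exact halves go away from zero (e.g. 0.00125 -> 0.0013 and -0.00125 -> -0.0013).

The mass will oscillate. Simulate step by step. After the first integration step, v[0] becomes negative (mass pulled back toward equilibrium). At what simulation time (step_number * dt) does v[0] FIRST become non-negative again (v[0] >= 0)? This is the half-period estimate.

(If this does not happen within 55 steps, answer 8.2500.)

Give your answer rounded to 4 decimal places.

Step 0: x=[8.0000] v=[0.0000]
Step 1: x=[7.9424] v=[-0.3840]
Step 2: x=[7.8293] v=[-0.7542]
Step 3: x=[7.6647] v=[-1.0972]
Step 4: x=[7.4546] v=[-1.4007]
Step 5: x=[7.2065] v=[-1.6538]
Step 6: x=[6.9294] v=[-1.8474]
Step 7: x=[6.6332] v=[-1.9745]
Step 8: x=[6.3286] v=[-2.0305]
Step 9: x=[6.0266] v=[-2.0134]
Step 10: x=[5.7380] v=[-1.9238]
Step 11: x=[5.4733] v=[-1.7649]
Step 12: x=[5.2419] v=[-1.5425]
Step 13: x=[5.0522] v=[-1.2646]
Step 14: x=[4.9110] v=[-0.9411]
Step 15: x=[4.8234] v=[-0.5837]
Step 16: x=[4.7926] v=[-0.2053]
Step 17: x=[4.8197] v=[0.1805]
First v>=0 after going negative at step 17, time=2.5500

Answer: 2.5500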